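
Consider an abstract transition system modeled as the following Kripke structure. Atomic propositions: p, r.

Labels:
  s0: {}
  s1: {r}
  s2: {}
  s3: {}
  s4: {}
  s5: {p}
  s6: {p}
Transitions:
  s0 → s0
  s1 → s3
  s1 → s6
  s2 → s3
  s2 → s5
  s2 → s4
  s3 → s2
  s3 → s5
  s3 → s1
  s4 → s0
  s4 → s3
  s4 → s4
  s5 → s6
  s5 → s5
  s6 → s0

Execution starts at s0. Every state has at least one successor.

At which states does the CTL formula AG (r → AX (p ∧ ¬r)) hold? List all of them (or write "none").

{s0, s5, s6}

States satisfying r → AX (p ∧ ¬r): {s0, s2, s3, s4, s5, s6}.
States satisfying AG (r → AX (p ∧ ¬r)): {s0, s5, s6}.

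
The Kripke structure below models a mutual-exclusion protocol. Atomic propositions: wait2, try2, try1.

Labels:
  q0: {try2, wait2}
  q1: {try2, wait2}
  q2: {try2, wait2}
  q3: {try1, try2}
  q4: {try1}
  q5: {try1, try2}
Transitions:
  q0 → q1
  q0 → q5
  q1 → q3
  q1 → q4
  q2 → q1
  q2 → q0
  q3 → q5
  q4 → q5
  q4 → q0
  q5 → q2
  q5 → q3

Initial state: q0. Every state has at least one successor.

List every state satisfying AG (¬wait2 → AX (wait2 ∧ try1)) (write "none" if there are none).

States satisfying ¬wait2 → AX (wait2 ∧ try1): {q0, q1, q2}.
States satisfying AG (¬wait2 → AX (wait2 ∧ try1)): ∅.

none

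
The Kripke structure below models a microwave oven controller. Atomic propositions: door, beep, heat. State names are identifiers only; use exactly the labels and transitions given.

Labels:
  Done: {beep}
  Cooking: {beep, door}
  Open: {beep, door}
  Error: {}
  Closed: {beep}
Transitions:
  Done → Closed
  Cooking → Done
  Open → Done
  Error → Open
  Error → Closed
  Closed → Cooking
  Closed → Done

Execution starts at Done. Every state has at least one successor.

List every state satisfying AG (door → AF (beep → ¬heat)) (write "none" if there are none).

{Done, Cooking, Open, Error, Closed}

States satisfying door → AF (beep → ¬heat): {Done, Cooking, Open, Error, Closed}.
States satisfying AG (door → AF (beep → ¬heat)): {Done, Cooking, Open, Error, Closed}.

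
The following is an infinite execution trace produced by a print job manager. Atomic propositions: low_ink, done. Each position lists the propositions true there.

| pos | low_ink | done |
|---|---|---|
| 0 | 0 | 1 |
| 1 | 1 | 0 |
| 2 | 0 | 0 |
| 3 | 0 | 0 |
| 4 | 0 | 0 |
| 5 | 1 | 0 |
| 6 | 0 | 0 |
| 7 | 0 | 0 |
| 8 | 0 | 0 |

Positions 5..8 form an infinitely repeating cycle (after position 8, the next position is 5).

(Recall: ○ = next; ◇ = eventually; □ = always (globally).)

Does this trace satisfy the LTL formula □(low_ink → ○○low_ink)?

low_ink → ○○low_ink must hold at every position from 0 onward. It fails at position 1, so □(low_ink → ○○low_ink) is false.
Positions where low_ink holds: 1, 5.
Check ○○low_ink at each: 1→fails, 5→fails.

Violated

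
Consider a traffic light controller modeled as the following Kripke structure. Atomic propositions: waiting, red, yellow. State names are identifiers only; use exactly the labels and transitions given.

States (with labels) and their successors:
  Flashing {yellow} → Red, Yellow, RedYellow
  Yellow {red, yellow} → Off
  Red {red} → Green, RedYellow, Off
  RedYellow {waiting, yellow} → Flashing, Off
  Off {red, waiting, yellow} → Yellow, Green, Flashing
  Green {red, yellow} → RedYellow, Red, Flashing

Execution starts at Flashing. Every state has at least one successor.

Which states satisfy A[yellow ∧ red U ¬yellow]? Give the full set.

{Red}

States satisfying yellow ∧ red: {Yellow, Off, Green}.
States satisfying ¬yellow: {Red}.
States satisfying A[yellow ∧ red U ¬yellow]: {Red}.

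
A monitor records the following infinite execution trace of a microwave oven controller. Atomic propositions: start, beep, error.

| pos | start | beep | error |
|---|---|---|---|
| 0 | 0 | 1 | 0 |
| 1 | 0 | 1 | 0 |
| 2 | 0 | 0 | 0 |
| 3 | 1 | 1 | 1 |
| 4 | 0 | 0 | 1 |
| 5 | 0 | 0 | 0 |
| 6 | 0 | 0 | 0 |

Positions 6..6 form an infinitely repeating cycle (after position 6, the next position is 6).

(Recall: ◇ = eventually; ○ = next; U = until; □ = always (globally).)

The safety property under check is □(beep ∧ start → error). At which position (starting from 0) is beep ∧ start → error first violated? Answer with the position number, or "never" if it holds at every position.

beep ∧ start → error holds at every position 0..6, and those are all the positions the trace ever visits, so the invariant □(beep ∧ start → error) is never violated.

never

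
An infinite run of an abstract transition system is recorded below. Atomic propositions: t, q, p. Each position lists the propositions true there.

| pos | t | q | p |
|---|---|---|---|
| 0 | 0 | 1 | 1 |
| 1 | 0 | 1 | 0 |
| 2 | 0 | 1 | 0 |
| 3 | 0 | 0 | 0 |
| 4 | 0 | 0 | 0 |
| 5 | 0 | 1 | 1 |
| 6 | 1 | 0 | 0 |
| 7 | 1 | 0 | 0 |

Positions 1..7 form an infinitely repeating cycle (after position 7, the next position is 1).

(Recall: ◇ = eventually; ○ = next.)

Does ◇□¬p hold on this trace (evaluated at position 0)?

□¬p is false at every position 0..7, so it never becomes true and ◇□¬p fails.

Does not hold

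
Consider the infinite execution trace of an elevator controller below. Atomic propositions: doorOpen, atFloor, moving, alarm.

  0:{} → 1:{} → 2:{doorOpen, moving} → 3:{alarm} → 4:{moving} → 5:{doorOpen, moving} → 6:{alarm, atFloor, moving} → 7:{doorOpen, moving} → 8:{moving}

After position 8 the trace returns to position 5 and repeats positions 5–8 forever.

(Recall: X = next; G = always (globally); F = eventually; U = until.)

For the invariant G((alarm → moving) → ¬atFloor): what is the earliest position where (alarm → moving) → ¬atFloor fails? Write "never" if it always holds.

Check (alarm → moving) → ¬atFloor at each position in order: 0 ✓, 1 ✓, 2 ✓, 3 ✓, 4 ✓, 5 ✓.
At position 6 the labels are {alarm, atFloor, moving}, so (alarm → moving) → ¬atFloor is false there. This is the first violation.

6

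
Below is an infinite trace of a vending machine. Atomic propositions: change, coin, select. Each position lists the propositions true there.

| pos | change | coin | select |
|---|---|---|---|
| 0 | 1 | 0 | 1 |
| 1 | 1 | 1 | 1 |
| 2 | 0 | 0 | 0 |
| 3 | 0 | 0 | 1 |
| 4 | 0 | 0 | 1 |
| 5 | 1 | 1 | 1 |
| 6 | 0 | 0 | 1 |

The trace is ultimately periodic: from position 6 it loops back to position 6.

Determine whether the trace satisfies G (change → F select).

change → F select holds at every position 0..6, and those are all positions ever visited, so G (change → F select) holds.
Positions where change holds: 0, 1, 5.
Check F select at each: 0→ok, 1→ok, 5→ok.

Yes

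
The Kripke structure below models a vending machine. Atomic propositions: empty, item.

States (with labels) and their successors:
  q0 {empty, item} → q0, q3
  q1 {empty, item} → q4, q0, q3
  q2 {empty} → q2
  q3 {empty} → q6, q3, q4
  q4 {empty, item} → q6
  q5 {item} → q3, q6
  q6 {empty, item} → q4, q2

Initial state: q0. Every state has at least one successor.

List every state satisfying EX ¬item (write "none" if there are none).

{q0, q1, q2, q3, q5, q6}

States satisfying ¬item: {q2, q3}.
States satisfying EX ¬item: {q0, q1, q2, q3, q5, q6}.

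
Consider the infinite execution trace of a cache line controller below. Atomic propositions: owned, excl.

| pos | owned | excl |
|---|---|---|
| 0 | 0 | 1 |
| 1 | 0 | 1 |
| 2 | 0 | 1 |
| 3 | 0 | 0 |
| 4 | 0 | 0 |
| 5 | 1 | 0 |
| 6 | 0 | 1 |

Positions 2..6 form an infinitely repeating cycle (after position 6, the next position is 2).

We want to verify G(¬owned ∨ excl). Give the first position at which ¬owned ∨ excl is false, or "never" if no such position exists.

5

Check ¬owned ∨ excl at each position in order: 0 ✓, 1 ✓, 2 ✓, 3 ✓, 4 ✓.
At position 5 the labels are {owned}, so ¬owned ∨ excl is false there. This is the first violation.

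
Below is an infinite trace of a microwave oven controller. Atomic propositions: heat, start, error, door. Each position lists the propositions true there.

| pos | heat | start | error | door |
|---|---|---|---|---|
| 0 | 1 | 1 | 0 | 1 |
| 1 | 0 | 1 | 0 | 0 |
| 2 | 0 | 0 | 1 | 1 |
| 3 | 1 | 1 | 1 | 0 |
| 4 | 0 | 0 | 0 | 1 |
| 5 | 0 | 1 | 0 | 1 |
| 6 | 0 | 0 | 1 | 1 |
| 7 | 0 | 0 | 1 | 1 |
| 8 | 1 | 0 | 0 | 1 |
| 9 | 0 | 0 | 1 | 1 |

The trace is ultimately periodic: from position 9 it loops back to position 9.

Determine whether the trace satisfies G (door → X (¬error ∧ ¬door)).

No

door → X (¬error ∧ ¬door) must hold at every position from 0 onward. It fails at position 2, so G (door → X (¬error ∧ ¬door)) is false.
Positions where door holds: 0, 2, 4, 5, 6, 7, 8, 9.
Check X (¬error ∧ ¬door) at each: 0→ok, 2→fails, 4→fails, 5→fails, 6→fails, 7→fails, 8→fails, 9→fails.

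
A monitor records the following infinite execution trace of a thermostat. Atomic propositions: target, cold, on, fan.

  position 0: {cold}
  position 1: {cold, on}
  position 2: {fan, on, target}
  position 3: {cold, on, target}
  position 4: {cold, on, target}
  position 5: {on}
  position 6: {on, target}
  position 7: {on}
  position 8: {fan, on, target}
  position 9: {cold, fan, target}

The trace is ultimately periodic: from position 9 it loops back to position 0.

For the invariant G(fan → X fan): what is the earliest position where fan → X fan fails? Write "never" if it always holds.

2

Check fan → X fan at each position in order: 0 ✓, 1 ✓.
At position 2 the labels are {fan, on, target} and the next position 3 has {cold, on, target}, so fan → X fan is false there. This is the first violation.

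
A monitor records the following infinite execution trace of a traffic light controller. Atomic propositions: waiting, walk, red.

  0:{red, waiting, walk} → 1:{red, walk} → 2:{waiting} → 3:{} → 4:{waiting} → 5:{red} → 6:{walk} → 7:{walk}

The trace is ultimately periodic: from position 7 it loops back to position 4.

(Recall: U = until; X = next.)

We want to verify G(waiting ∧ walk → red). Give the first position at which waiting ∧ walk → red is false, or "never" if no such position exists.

never

waiting ∧ walk → red holds at every position 0..7, and those are all the positions the trace ever visits, so the invariant G(waiting ∧ walk → red) is never violated.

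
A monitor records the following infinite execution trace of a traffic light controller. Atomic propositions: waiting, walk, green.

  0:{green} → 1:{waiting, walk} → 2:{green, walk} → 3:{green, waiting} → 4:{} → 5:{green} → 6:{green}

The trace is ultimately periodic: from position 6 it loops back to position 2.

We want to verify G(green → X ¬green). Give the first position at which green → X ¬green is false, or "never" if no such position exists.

2

Check green → X ¬green at each position in order: 0 ✓, 1 ✓.
At position 2 the labels are {green, walk} and the next position 3 has {green, waiting}, so green → X ¬green is false there. This is the first violation.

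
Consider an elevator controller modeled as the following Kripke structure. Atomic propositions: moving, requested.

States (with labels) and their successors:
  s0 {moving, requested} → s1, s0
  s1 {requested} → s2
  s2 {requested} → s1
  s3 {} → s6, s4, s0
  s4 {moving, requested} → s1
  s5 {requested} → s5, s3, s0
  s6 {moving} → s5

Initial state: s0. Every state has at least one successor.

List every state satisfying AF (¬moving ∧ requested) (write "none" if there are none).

{s1, s2, s4, s5, s6}

States satisfying ¬moving ∧ requested: {s1, s2, s5}.
States satisfying AF (¬moving ∧ requested): {s1, s2, s4, s5, s6}.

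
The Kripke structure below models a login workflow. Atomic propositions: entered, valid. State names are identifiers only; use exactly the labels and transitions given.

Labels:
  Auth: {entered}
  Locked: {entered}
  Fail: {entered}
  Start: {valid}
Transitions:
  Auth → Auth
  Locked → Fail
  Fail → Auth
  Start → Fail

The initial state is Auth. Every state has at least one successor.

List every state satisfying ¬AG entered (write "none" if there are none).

States satisfying entered: {Auth, Locked, Fail}.
States satisfying AG entered: {Auth, Locked, Fail}.
States satisfying ¬AG entered: {Start}.

{Start}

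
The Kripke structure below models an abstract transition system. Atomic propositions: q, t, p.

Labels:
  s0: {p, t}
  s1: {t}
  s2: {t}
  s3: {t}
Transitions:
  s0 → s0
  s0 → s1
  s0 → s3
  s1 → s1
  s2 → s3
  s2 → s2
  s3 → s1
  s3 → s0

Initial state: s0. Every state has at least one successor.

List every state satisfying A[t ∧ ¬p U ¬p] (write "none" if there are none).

{s1, s2, s3}

States satisfying t ∧ ¬p: {s1, s2, s3}.
States satisfying ¬p: {s1, s2, s3}.
States satisfying A[t ∧ ¬p U ¬p]: {s1, s2, s3}.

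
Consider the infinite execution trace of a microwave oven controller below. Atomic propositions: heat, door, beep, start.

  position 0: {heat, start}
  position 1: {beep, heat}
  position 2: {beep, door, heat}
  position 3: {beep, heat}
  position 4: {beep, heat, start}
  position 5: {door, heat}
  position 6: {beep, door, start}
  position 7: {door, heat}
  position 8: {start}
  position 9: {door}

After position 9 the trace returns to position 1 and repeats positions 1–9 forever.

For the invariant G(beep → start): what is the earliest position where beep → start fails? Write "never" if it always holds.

Check beep → start at each position in order: 0 ✓.
At position 1 the labels are {beep, heat}, so beep → start is false there. This is the first violation.

1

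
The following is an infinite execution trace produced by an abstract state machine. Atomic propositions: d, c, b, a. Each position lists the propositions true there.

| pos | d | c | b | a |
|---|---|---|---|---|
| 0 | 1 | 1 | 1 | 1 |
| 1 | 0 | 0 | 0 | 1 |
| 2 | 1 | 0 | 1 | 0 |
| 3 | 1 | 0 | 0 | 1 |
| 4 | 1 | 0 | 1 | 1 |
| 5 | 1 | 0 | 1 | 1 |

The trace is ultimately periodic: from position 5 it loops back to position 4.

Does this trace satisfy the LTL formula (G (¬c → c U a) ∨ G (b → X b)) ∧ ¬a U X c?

No

Walking from position 0: at position 0, X c has not yet held and ¬a fails, so ¬a U X c is false.
At position 0: G (¬c → c U a) ∨ G (b → X b) is false; ¬a U X c is false; so (G (¬c → c U a) ∨ G (b → X b)) ∧ ¬a U X c is false.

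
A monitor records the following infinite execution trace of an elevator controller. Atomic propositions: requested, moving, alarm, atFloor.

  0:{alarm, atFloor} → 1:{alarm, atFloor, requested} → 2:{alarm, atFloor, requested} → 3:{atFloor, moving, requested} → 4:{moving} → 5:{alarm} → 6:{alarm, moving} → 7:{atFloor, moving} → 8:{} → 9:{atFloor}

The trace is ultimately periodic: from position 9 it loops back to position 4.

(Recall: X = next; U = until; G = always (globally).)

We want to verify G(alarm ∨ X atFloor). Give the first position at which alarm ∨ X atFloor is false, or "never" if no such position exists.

3

Check alarm ∨ X atFloor at each position in order: 0 ✓, 1 ✓, 2 ✓.
At position 3 the labels are {atFloor, moving, requested} and the next position 4 has {moving}, so alarm ∨ X atFloor is false there. This is the first violation.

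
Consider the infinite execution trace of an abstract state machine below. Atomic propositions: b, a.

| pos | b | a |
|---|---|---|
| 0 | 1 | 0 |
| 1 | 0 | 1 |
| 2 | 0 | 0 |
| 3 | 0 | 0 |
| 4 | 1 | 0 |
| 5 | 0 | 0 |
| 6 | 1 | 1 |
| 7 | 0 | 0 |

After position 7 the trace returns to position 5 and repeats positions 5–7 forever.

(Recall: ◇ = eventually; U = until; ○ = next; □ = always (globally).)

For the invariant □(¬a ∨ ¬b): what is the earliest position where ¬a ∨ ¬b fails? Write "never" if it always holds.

Check ¬a ∨ ¬b at each position in order: 0 ✓, 1 ✓, 2 ✓, 3 ✓, 4 ✓, 5 ✓.
At position 6 the labels are {a, b}, so ¬a ∨ ¬b is false there. This is the first violation.

6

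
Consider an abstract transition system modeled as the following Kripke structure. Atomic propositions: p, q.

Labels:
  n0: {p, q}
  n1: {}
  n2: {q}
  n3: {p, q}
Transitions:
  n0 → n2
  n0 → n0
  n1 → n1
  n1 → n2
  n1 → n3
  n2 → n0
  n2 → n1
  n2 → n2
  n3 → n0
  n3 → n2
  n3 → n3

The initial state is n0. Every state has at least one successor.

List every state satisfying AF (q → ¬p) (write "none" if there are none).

{n1, n2}

States satisfying q → ¬p: {n1, n2}.
States satisfying AF (q → ¬p): {n1, n2}.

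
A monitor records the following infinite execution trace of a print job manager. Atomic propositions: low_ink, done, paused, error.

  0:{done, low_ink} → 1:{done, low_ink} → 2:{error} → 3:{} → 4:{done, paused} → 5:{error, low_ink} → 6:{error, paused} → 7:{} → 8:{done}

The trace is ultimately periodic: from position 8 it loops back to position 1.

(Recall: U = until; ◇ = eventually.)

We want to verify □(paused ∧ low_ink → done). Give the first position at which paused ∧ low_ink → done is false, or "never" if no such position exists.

never

paused ∧ low_ink → done holds at every position 0..8, and those are all the positions the trace ever visits, so the invariant □(paused ∧ low_ink → done) is never violated.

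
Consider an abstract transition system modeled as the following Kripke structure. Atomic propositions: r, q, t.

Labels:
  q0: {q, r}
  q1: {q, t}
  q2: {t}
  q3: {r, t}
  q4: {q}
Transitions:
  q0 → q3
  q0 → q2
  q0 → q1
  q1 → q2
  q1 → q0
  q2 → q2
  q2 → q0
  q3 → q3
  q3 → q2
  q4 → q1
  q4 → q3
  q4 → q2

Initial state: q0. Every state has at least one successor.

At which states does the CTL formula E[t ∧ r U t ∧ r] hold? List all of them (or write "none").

{q3}

States satisfying t ∧ r: {q3}.
States satisfying E[t ∧ r U t ∧ r]: {q3}.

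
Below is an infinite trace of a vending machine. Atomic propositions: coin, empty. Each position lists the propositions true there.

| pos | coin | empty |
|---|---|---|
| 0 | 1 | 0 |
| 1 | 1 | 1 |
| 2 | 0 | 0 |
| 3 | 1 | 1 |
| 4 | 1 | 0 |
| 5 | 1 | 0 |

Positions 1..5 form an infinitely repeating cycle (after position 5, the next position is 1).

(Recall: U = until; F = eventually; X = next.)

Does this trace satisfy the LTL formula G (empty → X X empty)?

empty → X X empty must hold at every position from 0 onward. It fails at position 3, so G (empty → X X empty) is false.
Positions where empty holds: 1, 3.
Check X X empty at each: 1→ok, 3→fails.

No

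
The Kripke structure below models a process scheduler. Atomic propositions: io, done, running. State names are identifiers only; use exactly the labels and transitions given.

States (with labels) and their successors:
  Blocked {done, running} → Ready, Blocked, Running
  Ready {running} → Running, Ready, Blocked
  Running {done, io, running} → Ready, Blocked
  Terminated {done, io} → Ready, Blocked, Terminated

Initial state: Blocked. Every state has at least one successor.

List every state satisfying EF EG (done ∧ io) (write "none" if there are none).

{Terminated}

States satisfying EG (done ∧ io): {Terminated}.
States satisfying EF EG (done ∧ io): {Terminated}.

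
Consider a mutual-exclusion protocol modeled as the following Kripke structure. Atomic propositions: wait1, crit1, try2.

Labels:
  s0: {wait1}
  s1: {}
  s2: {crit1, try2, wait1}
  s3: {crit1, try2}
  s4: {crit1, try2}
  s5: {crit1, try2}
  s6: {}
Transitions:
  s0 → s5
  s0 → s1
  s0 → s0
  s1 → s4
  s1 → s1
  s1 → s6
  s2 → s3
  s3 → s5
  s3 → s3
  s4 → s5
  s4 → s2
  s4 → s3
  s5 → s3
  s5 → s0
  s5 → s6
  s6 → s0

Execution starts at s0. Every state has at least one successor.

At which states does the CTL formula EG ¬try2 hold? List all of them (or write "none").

States satisfying ¬try2: {s0, s1, s6}.
States satisfying EG ¬try2: {s0, s1, s6}.

{s0, s1, s6}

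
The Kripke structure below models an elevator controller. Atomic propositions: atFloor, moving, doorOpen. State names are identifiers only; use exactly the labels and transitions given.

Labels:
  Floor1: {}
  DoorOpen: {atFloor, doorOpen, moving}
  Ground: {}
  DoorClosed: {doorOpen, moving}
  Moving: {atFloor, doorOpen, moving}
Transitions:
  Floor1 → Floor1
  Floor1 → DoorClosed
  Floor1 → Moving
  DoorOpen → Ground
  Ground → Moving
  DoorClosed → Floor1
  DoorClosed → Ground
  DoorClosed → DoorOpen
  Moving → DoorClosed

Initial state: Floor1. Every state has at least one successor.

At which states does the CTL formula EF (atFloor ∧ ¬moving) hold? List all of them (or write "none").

States satisfying atFloor ∧ ¬moving: ∅.
States satisfying EF (atFloor ∧ ¬moving): ∅.

none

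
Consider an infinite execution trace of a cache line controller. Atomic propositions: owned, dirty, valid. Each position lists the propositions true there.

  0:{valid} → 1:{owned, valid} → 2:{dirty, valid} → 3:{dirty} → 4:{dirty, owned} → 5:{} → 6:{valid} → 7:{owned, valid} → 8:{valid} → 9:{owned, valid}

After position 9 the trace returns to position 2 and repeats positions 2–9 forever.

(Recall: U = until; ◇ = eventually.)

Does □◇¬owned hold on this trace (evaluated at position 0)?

◇¬owned holds at every position 0..9, and those are all positions ever visited, so □◇¬owned holds.

Satisfied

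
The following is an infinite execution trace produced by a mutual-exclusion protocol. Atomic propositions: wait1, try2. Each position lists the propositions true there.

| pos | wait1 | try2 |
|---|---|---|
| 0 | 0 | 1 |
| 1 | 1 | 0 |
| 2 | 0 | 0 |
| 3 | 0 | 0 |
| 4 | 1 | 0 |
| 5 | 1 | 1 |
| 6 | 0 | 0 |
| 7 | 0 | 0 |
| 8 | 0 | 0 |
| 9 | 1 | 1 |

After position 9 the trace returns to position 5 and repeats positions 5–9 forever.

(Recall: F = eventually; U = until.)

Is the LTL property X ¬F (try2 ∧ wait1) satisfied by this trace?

The position after 0 is 1; ¬F (try2 ∧ wait1) is false there.

Does not hold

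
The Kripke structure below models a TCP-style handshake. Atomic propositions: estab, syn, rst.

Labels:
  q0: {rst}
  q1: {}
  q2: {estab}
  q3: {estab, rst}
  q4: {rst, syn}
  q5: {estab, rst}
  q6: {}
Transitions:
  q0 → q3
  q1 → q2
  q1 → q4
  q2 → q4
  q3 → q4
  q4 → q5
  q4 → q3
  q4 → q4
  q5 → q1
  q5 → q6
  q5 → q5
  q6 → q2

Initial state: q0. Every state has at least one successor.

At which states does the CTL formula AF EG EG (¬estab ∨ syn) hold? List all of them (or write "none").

States satisfying EG EG (¬estab ∨ syn): {q1, q4}.
States satisfying AF EG EG (¬estab ∨ syn): {q0, q1, q2, q3, q4, q6}.

{q0, q1, q2, q3, q4, q6}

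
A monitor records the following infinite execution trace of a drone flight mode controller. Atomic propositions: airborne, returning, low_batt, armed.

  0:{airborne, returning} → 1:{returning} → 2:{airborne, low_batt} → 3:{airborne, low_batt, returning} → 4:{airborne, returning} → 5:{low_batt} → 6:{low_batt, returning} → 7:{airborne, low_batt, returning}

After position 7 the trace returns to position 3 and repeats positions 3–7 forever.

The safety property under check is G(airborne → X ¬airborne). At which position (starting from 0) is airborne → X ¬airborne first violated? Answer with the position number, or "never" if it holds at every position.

Check airborne → X ¬airborne at each position in order: 0 ✓, 1 ✓.
At position 2 the labels are {airborne, low_batt} and the next position 3 has {airborne, low_batt, returning}, so airborne → X ¬airborne is false there. This is the first violation.

2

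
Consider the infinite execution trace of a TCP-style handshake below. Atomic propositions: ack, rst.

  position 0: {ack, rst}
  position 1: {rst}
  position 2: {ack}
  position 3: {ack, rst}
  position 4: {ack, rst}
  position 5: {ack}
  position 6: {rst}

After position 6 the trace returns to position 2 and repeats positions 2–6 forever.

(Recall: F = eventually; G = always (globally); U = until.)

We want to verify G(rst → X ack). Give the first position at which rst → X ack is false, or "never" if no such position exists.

0

At position 0 the labels are {ack, rst} and the next position 1 has {rst}, so rst → X ack is false there. This is the first violation.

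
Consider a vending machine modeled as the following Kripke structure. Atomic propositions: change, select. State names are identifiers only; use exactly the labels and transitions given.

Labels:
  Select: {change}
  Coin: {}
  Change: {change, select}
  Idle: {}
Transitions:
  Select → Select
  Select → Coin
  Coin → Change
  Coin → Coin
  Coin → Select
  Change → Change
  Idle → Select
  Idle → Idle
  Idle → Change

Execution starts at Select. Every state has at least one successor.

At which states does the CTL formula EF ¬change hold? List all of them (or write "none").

States satisfying ¬change: {Coin, Idle}.
States satisfying EF ¬change: {Select, Coin, Idle}.

{Select, Coin, Idle}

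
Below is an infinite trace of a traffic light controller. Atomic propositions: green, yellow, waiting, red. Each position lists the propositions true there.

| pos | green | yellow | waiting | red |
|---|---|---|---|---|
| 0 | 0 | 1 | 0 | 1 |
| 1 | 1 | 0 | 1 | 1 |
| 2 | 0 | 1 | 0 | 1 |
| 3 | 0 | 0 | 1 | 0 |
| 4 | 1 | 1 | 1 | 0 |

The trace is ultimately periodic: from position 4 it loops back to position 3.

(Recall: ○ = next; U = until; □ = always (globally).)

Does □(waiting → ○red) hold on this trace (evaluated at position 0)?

waiting → ○red must hold at every position from 0 onward. It fails at position 3, so □(waiting → ○red) is false.
Positions where waiting holds: 1, 3, 4.
Check ○red at each: 1→ok, 3→fails, 4→fails.

No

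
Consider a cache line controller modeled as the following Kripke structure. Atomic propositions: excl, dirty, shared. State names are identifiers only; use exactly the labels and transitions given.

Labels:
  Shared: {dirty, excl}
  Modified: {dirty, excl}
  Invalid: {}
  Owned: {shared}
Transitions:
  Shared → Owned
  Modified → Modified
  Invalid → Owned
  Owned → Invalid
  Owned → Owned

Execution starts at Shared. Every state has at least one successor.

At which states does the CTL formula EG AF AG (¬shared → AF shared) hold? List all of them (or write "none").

States satisfying AF AG (¬shared → AF shared): {Shared, Invalid, Owned}.
States satisfying EG AF AG (¬shared → AF shared): {Shared, Invalid, Owned}.

{Shared, Invalid, Owned}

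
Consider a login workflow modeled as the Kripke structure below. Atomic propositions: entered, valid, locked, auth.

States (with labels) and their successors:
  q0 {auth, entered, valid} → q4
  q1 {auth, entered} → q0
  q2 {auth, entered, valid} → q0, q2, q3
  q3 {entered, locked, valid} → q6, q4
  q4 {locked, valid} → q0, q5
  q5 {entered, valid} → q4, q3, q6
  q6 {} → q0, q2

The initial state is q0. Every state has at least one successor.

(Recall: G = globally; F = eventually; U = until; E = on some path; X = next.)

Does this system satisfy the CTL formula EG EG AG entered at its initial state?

States satisfying EG AG entered: ∅.
States satisfying EG EG AG entered: ∅.
No suitable path/successor from q0 witnesses the formula.
q0 ∉ Sat(EG EG AG entered).

No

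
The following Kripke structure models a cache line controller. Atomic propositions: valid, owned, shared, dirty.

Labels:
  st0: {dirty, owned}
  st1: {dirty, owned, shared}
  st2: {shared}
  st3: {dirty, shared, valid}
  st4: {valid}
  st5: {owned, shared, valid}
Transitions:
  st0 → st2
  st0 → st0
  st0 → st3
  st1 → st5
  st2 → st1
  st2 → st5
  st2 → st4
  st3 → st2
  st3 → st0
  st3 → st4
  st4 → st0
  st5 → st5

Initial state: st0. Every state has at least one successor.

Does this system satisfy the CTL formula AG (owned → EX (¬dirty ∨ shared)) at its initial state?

Holds

States satisfying owned → EX (¬dirty ∨ shared): {st0, st1, st2, st3, st4, st5}.
States satisfying AG (owned → EX (¬dirty ∨ shared)): {st0, st1, st2, st3, st4, st5}.
Every state reachable from st0 satisfies owned → EX (¬dirty ∨ shared).
st0 ∈ Sat(AG (owned → EX (¬dirty ∨ shared))).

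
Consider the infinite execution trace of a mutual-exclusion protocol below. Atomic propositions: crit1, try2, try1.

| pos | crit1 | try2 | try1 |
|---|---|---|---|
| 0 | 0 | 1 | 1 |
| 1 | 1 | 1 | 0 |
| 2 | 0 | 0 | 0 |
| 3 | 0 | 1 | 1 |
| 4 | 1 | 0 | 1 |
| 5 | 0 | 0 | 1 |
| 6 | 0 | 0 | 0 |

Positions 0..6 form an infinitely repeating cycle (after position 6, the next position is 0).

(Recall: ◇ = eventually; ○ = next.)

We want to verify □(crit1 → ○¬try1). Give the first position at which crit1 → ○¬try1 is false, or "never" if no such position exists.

Check crit1 → ○¬try1 at each position in order: 0 ✓, 1 ✓, 2 ✓, 3 ✓.
At position 4 the labels are {crit1, try1} and the next position 5 has {try1}, so crit1 → ○¬try1 is false there. This is the first violation.

4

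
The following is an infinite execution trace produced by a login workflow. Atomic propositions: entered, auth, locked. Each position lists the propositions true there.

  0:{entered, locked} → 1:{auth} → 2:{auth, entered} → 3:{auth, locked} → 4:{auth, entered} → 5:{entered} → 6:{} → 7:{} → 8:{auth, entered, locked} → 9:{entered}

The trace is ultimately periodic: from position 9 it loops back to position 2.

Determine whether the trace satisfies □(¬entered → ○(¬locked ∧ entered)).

¬entered → ○(¬locked ∧ entered) must hold at every position from 0 onward. It fails at position 6, so □(¬entered → ○(¬locked ∧ entered)) is false.
Positions where ¬entered holds: 1, 3, 6, 7.
Check ○(¬locked ∧ entered) at each: 1→ok, 3→ok, 6→fails, 7→fails.

Does not hold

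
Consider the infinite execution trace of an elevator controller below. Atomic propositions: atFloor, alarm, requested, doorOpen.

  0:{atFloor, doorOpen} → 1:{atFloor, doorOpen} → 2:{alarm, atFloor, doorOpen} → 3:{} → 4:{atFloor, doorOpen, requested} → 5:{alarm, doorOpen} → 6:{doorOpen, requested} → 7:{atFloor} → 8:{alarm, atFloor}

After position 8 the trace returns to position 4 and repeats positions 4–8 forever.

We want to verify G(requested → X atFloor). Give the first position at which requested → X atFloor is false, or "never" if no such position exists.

Check requested → X atFloor at each position in order: 0 ✓, 1 ✓, 2 ✓, 3 ✓.
At position 4 the labels are {atFloor, doorOpen, requested} and the next position 5 has {alarm, doorOpen}, so requested → X atFloor is false there. This is the first violation.

4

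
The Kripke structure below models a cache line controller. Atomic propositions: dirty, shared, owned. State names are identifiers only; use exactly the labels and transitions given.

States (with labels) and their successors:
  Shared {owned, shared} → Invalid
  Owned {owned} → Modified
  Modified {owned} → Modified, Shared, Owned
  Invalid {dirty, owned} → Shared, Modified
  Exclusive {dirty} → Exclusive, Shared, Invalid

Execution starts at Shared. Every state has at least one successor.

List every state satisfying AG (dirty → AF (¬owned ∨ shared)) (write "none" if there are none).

States satisfying dirty → AF (¬owned ∨ shared): {Shared, Owned, Modified, Exclusive}.
States satisfying AG (dirty → AF (¬owned ∨ shared)): ∅.

none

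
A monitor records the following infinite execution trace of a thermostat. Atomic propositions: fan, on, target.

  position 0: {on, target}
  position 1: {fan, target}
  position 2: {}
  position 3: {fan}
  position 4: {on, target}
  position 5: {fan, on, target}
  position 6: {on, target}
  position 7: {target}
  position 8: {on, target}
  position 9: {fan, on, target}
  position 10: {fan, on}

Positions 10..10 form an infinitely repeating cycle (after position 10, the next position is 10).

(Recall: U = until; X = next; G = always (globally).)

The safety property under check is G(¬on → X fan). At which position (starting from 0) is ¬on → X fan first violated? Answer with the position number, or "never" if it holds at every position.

Check ¬on → X fan at each position in order: 0 ✓.
At position 1 the labels are {fan, target} and the next position 2 has {}, so ¬on → X fan is false there. This is the first violation.

1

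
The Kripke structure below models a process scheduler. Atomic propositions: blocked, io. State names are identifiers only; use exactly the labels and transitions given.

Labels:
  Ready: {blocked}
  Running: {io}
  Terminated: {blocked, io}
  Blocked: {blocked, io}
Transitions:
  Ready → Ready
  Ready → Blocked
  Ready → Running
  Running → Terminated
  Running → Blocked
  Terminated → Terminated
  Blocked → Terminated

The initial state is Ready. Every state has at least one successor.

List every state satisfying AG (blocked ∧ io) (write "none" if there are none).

States satisfying blocked ∧ io: {Terminated, Blocked}.
States satisfying AG (blocked ∧ io): {Terminated, Blocked}.

{Terminated, Blocked}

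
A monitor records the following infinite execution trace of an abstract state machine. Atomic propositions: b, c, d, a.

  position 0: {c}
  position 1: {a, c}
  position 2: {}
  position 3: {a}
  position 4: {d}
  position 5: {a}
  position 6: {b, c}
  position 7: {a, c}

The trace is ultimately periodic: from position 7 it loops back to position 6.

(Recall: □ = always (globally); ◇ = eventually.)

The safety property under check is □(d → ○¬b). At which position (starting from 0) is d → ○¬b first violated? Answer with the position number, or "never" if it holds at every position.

never

d → ○¬b holds at every position 0..7, and those are all the positions the trace ever visits, so the invariant □(d → ○¬b) is never violated.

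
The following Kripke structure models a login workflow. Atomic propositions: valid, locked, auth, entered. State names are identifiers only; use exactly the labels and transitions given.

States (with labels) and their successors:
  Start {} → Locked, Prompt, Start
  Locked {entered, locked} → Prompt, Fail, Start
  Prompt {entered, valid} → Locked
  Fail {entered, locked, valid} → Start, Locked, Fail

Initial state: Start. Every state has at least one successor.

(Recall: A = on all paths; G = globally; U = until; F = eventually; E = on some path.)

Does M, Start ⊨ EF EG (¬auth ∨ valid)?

States satisfying EG (¬auth ∨ valid): {Start, Locked, Prompt, Fail}.
States satisfying EF EG (¬auth ∨ valid): {Start, Locked, Prompt, Fail}.
Some path from Start reaches a state where EG (¬auth ∨ valid) holds.
Start ∈ Sat(EF EG (¬auth ∨ valid)).

Satisfied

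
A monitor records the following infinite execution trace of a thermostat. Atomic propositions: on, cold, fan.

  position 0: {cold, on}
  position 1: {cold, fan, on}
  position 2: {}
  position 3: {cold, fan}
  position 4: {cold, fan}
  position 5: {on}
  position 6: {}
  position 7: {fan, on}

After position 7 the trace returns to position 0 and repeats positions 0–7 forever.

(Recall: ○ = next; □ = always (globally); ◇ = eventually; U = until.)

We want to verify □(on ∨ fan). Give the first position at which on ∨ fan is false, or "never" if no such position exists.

2

Check on ∨ fan at each position in order: 0 ✓, 1 ✓.
At position 2 the labels are {}, so on ∨ fan is false there. This is the first violation.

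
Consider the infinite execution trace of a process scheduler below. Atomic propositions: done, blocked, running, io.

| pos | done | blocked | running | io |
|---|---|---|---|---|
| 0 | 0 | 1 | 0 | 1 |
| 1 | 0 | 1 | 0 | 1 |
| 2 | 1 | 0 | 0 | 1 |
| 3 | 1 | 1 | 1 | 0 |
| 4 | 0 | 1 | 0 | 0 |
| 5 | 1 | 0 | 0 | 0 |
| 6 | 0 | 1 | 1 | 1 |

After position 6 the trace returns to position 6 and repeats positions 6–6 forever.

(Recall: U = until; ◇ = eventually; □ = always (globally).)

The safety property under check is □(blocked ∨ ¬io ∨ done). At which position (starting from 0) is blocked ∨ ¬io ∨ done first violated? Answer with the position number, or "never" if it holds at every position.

never

blocked ∨ ¬io ∨ done holds at every position 0..6, and those are all the positions the trace ever visits, so the invariant □(blocked ∨ ¬io ∨ done) is never violated.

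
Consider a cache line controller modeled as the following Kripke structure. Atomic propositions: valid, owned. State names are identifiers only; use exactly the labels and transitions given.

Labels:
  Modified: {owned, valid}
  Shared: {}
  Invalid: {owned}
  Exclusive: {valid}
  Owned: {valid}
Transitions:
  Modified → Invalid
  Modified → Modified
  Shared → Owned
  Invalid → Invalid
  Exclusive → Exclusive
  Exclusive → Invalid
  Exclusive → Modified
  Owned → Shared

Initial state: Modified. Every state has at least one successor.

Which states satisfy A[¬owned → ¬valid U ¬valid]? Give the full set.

{Shared, Invalid}

States satisfying ¬owned → ¬valid: {Modified, Shared, Invalid}.
States satisfying ¬valid: {Shared, Invalid}.
States satisfying A[¬owned → ¬valid U ¬valid]: {Shared, Invalid}.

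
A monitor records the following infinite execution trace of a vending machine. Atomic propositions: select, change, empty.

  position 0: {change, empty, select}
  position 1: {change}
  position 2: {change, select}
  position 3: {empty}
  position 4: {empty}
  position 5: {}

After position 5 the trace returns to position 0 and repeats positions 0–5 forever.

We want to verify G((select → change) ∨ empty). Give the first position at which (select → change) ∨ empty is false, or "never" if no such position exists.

(select → change) ∨ empty holds at every position 0..5, and those are all the positions the trace ever visits, so the invariant G((select → change) ∨ empty) is never violated.

never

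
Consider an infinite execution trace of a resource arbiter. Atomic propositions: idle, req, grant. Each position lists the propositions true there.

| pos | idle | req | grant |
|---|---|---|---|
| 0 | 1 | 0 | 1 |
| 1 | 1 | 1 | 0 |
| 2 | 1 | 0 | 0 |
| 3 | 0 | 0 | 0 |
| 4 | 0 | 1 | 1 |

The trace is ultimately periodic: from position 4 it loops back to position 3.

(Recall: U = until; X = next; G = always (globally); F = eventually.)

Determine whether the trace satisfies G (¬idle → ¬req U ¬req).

¬idle → ¬req U ¬req must hold at every position from 0 onward. It fails at position 4, so G (¬idle → ¬req U ¬req) is false.
Positions where ¬idle holds: 3, 4.
Check ¬req U ¬req at each: 3→ok, 4→fails.

Violated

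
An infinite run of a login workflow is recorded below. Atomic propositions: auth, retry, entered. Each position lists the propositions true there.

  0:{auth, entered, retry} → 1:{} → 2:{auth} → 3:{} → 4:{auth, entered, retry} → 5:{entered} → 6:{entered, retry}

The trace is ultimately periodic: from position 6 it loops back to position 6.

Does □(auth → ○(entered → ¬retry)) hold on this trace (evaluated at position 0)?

Yes

auth → ○(entered → ¬retry) holds at every position 0..6, and those are all positions ever visited, so □(auth → ○(entered → ¬retry)) holds.
Positions where auth holds: 0, 2, 4.
Check ○(entered → ¬retry) at each: 0→ok, 2→ok, 4→ok.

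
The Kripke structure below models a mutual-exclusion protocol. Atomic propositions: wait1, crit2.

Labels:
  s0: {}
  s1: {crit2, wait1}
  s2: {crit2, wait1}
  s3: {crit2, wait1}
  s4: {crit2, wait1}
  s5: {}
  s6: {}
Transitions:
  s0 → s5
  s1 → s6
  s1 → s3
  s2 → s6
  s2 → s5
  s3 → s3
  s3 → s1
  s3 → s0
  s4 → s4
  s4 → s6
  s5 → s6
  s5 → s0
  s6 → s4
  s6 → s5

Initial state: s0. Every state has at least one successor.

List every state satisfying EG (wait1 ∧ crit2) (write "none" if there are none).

States satisfying wait1 ∧ crit2: {s1, s2, s3, s4}.
States satisfying EG (wait1 ∧ crit2): {s1, s3, s4}.

{s1, s3, s4}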